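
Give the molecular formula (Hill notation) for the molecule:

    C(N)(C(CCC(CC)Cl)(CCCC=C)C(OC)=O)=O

Heavy atoms from the SMILES: 14 C, 1 Cl, 1 N, 3 O.
Implicit hydrogens by atom environment:
  7 × C: 2 H each → 14
  3 × C: no H
  3 × O: no H
  2 × C: 3 H each → 6
  2 × C: 1 H each → 2
  1 × Cl: no H
  1 × N: 2 H
  Total hydrogens = 24.
Molecular formula: C14H24ClNO3

C14H24ClNO3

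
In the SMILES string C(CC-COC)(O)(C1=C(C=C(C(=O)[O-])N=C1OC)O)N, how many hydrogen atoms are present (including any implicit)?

17

Hydrogens are implicit in SMILES; fill each atom to its normal valence:
  4 × C (aromatic): no H
  3 × C: 2 H each → 6
  3 × O: no H
  2 × C: 3 H each → 6
  2 × C: no H
  2 × O: 1 H each → 2
  1 × C (aromatic): 1 H
  1 × N: 2 H
  1 × N (aromatic): no H
  1 × O (charge -1): no H
  Total hydrogens = 17.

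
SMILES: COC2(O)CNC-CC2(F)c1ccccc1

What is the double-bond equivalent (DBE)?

Molecular formula from the SMILES: C12H16FNO2.
DoU = (2C + 2 + N − H − X)/2 = (2·12 + 2 + 1 − 16 − 1)/2 = 10/2 = 5.
(Structurally: 2 ring(s) + 3 π bond(s) = 5.)

5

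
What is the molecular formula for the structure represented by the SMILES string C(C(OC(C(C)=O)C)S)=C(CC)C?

C10H18O2S

Heavy atoms from the SMILES: 10 C, 2 O, 1 S.
Implicit hydrogens by atom environment:
  4 × C: 3 H each → 12
  3 × C: 1 H each → 3
  2 × C: no H
  2 × O: no H
  1 × C: 2 H
  1 × S: 1 H
  Total hydrogens = 18.
Molecular formula: C10H18O2S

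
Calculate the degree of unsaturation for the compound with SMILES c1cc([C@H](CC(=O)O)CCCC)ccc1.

5

Molecular formula from the SMILES: C13H18O2.
DoU = (2C + 2 + N − H − X)/2 = (2·13 + 2 + 0 − 18 − 0)/2 = 10/2 = 5.
(Structurally: 1 ring(s) + 4 π bond(s) = 5.)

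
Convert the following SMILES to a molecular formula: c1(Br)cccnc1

C5H4BrN

Heavy atoms from the SMILES: 1 Br, 5 C, 1 N.
Implicit hydrogens by atom environment:
  4 × C (aromatic): 1 H each → 4
  1 × Br: no H
  1 × C (aromatic): no H
  1 × N (aromatic): no H
  Total hydrogens = 4.
Molecular formula: C5H4BrN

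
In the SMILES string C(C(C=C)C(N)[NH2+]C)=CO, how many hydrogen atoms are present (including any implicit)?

15

Hydrogens are implicit in SMILES; fill each atom to its normal valence:
  5 × C: 1 H each → 5
  1 × C: 3 H
  1 × C: 2 H
  1 × N: 2 H
  1 × N (charge +1): 2 H
  1 × O: 1 H
  Total hydrogens = 15.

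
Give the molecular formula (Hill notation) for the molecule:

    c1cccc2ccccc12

Heavy atoms from the SMILES: 10 C.
Implicit hydrogens by atom environment:
  8 × C (aromatic): 1 H each → 8
  2 × C (aromatic): no H
  Total hydrogens = 8.
Molecular formula: C10H8

C10H8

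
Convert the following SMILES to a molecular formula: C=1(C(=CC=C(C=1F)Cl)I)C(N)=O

Heavy atoms from the SMILES: 7 C, 1 Cl, 1 F, 1 I, 1 N, 1 O.
Implicit hydrogens by atom environment:
  4 × C (aromatic): no H
  2 × C (aromatic): 1 H each → 2
  1 × C: no H
  1 × Cl: no H
  1 × F: no H
  1 × I: no H
  1 × N: 2 H
  1 × O: no H
  Total hydrogens = 4.
Molecular formula: C7H4ClFINO

C7H4ClFINO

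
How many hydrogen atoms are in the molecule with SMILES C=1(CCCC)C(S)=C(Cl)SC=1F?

Hydrogens are implicit in SMILES; fill each atom to its normal valence:
  4 × C (aromatic): no H
  3 × C: 2 H each → 6
  1 × C: 3 H
  1 × Cl: no H
  1 × F: no H
  1 × S: 1 H
  1 × S (aromatic): no H
  Total hydrogens = 10.

10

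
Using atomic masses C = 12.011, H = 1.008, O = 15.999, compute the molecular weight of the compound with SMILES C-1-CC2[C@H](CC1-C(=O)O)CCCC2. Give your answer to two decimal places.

Molecular formula: C11H18O2.
M = 11×12.011 + 18×1.008 + 2×15.999 = 182.26 g/mol.

182.26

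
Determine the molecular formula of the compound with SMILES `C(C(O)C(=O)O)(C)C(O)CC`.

Heavy atoms from the SMILES: 7 C, 4 O.
Implicit hydrogens by atom environment:
  3 × C: 1 H each → 3
  3 × O: 1 H each → 3
  2 × C: 3 H each → 6
  1 × C: 2 H
  1 × C: no H
  1 × O: no H
  Total hydrogens = 14.
Molecular formula: C7H14O4

C7H14O4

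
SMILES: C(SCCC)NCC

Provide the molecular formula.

C6H15NS

Heavy atoms from the SMILES: 6 C, 1 N, 1 S.
Implicit hydrogens by atom environment:
  4 × C: 2 H each → 8
  2 × C: 3 H each → 6
  1 × N: 1 H
  1 × S: no H
  Total hydrogens = 15.
Molecular formula: C6H15NS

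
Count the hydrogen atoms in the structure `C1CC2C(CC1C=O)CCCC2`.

18

Hydrogens are implicit in SMILES; fill each atom to its normal valence:
  7 × C: 2 H each → 14
  4 × C: 1 H each → 4
  1 × O: no H
  Total hydrogens = 18.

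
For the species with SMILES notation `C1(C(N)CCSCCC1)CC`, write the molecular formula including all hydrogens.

C9H19NS

Heavy atoms from the SMILES: 9 C, 1 N, 1 S.
Implicit hydrogens by atom environment:
  6 × C: 2 H each → 12
  2 × C: 1 H each → 2
  1 × C: 3 H
  1 × N: 2 H
  1 × S: no H
  Total hydrogens = 19.
Molecular formula: C9H19NS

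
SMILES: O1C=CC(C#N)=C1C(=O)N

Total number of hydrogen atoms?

4

Hydrogens are implicit in SMILES; fill each atom to its normal valence:
  2 × C (aromatic): 1 H each → 2
  2 × C (aromatic): no H
  2 × C: no H
  1 × N: 2 H
  1 × N: no H
  1 × O (aromatic): no H
  1 × O: no H
  Total hydrogens = 4.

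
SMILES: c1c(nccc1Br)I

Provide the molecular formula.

C5H3BrIN

Heavy atoms from the SMILES: 1 Br, 5 C, 1 I, 1 N.
Implicit hydrogens by atom environment:
  3 × C (aromatic): 1 H each → 3
  2 × C (aromatic): no H
  1 × Br: no H
  1 × I: no H
  1 × N (aromatic): no H
  Total hydrogens = 3.
Molecular formula: C5H3BrIN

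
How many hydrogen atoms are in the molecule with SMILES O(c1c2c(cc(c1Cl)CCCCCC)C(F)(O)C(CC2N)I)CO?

24

Hydrogens are implicit in SMILES; fill each atom to its normal valence:
  7 × C: 2 H each → 14
  5 × C (aromatic): no H
  2 × C: 1 H each → 2
  2 × O: 1 H each → 2
  1 × C: 3 H
  1 × C (aromatic): 1 H
  1 × C: no H
  1 × Cl: no H
  1 × F: no H
  1 × I: no H
  1 × N: 2 H
  1 × O: no H
  Total hydrogens = 24.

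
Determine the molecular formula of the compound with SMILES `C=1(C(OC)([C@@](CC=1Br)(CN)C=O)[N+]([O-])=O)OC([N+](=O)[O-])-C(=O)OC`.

C11H14BrN3O9

Heavy atoms from the SMILES: 1 Br, 11 C, 3 N, 9 O.
Implicit hydrogens by atom environment:
  7 × O: no H
  5 × C: no H
  2 × C: 3 H each → 6
  2 × C: 2 H each → 4
  2 × C: 1 H each → 2
  2 × N (charge +1): no H
  2 × O (charge -1): no H
  1 × Br: no H
  1 × N: 2 H
  Total hydrogens = 14.
Molecular formula: C11H14BrN3O9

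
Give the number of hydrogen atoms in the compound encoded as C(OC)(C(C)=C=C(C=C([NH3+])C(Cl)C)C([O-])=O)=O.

14

Hydrogens are implicit in SMILES; fill each atom to its normal valence:
  6 × C: no H
  3 × C: 3 H each → 9
  3 × O: no H
  2 × C: 1 H each → 2
  1 × Cl: no H
  1 × N (charge +1): 3 H
  1 × O (charge -1): no H
  Total hydrogens = 14.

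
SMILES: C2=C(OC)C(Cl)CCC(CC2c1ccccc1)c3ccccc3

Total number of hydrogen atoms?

Hydrogens are implicit in SMILES; fill each atom to its normal valence:
  10 × C (aromatic): 1 H each → 10
  4 × C: 1 H each → 4
  3 × C: 2 H each → 6
  2 × C (aromatic): no H
  1 × C: 3 H
  1 × C: no H
  1 × Cl: no H
  1 × O: no H
  Total hydrogens = 23.

23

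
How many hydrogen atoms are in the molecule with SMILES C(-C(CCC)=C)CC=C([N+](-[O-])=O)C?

17

Hydrogens are implicit in SMILES; fill each atom to its normal valence:
  5 × C: 2 H each → 10
  2 × C: 3 H each → 6
  2 × C: no H
  1 × C: 1 H
  1 × N (charge +1): no H
  1 × O: no H
  1 × O (charge -1): no H
  Total hydrogens = 17.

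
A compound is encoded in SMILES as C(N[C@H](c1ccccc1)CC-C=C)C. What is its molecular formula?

Heavy atoms from the SMILES: 13 C, 1 N.
Implicit hydrogens by atom environment:
  5 × C (aromatic): 1 H each → 5
  4 × C: 2 H each → 8
  2 × C: 1 H each → 2
  1 × C: 3 H
  1 × C (aromatic): no H
  1 × N: 1 H
  Total hydrogens = 19.
Molecular formula: C13H19N

C13H19N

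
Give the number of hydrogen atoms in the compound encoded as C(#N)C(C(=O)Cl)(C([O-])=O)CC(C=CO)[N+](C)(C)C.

15

Hydrogens are implicit in SMILES; fill each atom to its normal valence:
  4 × C: no H
  3 × C: 3 H each → 9
  3 × C: 1 H each → 3
  2 × O: no H
  1 × C: 2 H
  1 × Cl: no H
  1 × N: no H
  1 × N (charge +1): no H
  1 × O: 1 H
  1 × O (charge -1): no H
  Total hydrogens = 15.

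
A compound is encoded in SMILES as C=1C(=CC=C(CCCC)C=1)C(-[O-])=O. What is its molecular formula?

Heavy atoms from the SMILES: 11 C, 2 O.
Implicit hydrogens by atom environment:
  4 × C (aromatic): 1 H each → 4
  3 × C: 2 H each → 6
  2 × C (aromatic): no H
  1 × C: 3 H
  1 × C: no H
  1 × O: no H
  1 × O (charge -1): no H
  Total hydrogens = 13.
Net charge -1.
Molecular formula: C11H13O2-

C11H13O2-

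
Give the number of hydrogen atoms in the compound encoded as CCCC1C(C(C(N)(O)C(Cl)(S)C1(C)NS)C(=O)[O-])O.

20

Hydrogens are implicit in SMILES; fill each atom to its normal valence:
  4 × C: no H
  3 × C: 1 H each → 3
  2 × C: 3 H each → 6
  2 × C: 2 H each → 4
  2 × O: 1 H each → 2
  2 × S: 1 H each → 2
  1 × Cl: no H
  1 × N: 2 H
  1 × N: 1 H
  1 × O: no H
  1 × O (charge -1): no H
  Total hydrogens = 20.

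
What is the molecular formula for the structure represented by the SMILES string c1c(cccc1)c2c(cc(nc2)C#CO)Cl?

C13H8ClNO

Heavy atoms from the SMILES: 13 C, 1 Cl, 1 N, 1 O.
Implicit hydrogens by atom environment:
  7 × C (aromatic): 1 H each → 7
  4 × C (aromatic): no H
  2 × C: no H
  1 × Cl: no H
  1 × N (aromatic): no H
  1 × O: 1 H
  Total hydrogens = 8.
Molecular formula: C13H8ClNO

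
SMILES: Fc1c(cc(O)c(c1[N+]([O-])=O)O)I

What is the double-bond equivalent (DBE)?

5

Molecular formula from the SMILES: C6H3FINO4.
DoU = (2C + 2 + N − H − X)/2 = (2·6 + 2 + 1 − 3 − 2)/2 = 10/2 = 5.
(Structurally: 1 ring(s) + 4 π bond(s) = 5.)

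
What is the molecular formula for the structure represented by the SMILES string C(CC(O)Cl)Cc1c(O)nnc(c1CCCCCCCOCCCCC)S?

Heavy atoms from the SMILES: 20 C, 1 Cl, 2 N, 3 O, 1 S.
Implicit hydrogens by atom environment:
  14 × C: 2 H each → 28
  4 × C (aromatic): no H
  2 × N (aromatic): no H
  2 × O: 1 H each → 2
  1 × C: 3 H
  1 × C: 1 H
  1 × Cl: no H
  1 × O: no H
  1 × S: 1 H
  Total hydrogens = 35.
Molecular formula: C20H35ClN2O3S

C20H35ClN2O3S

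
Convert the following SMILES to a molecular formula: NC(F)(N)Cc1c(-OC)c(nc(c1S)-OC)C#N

C10H13FN4O2S

Heavy atoms from the SMILES: 10 C, 1 F, 4 N, 2 O, 1 S.
Implicit hydrogens by atom environment:
  5 × C (aromatic): no H
  2 × C: 3 H each → 6
  2 × C: no H
  2 × N: 2 H each → 4
  2 × O: no H
  1 × C: 2 H
  1 × F: no H
  1 × N (aromatic): no H
  1 × N: no H
  1 × S: 1 H
  Total hydrogens = 13.
Molecular formula: C10H13FN4O2S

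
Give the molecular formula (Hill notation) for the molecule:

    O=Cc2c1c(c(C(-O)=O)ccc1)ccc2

C12H8O3

Heavy atoms from the SMILES: 12 C, 3 O.
Implicit hydrogens by atom environment:
  6 × C (aromatic): 1 H each → 6
  4 × C (aromatic): no H
  2 × O: no H
  1 × C: 1 H
  1 × C: no H
  1 × O: 1 H
  Total hydrogens = 8.
Molecular formula: C12H8O3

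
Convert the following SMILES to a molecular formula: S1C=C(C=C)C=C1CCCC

C10H14S

Heavy atoms from the SMILES: 10 C, 1 S.
Implicit hydrogens by atom environment:
  4 × C: 2 H each → 8
  2 × C (aromatic): 1 H each → 2
  2 × C (aromatic): no H
  1 × C: 3 H
  1 × C: 1 H
  1 × S (aromatic): no H
  Total hydrogens = 14.
Molecular formula: C10H14S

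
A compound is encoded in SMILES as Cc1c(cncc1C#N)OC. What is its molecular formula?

C8H8N2O

Heavy atoms from the SMILES: 8 C, 2 N, 1 O.
Implicit hydrogens by atom environment:
  3 × C (aromatic): no H
  2 × C: 3 H each → 6
  2 × C (aromatic): 1 H each → 2
  1 × C: no H
  1 × N (aromatic): no H
  1 × N: no H
  1 × O: no H
  Total hydrogens = 8.
Molecular formula: C8H8N2O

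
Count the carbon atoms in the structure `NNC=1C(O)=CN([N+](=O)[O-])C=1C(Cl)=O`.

5

The symbol for carbon appears 5 times in the SMILES. (Cl is a single chlorine, not C + l.)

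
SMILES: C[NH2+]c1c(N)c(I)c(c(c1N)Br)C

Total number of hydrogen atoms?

12

Hydrogens are implicit in SMILES; fill each atom to its normal valence:
  6 × C (aromatic): no H
  2 × C: 3 H each → 6
  2 × N: 2 H each → 4
  1 × Br: no H
  1 × I: no H
  1 × N (charge +1): 2 H
  Total hydrogens = 12.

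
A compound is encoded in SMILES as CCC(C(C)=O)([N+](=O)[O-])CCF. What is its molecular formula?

Heavy atoms from the SMILES: 7 C, 1 F, 1 N, 3 O.
Implicit hydrogens by atom environment:
  3 × C: 2 H each → 6
  2 × C: 3 H each → 6
  2 × C: no H
  2 × O: no H
  1 × F: no H
  1 × N (charge +1): no H
  1 × O (charge -1): no H
  Total hydrogens = 12.
Molecular formula: C7H12FNO3

C7H12FNO3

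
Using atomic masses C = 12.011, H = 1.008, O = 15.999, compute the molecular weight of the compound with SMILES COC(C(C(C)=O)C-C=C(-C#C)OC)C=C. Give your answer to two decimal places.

Molecular formula: C13H18O3.
M = 13×12.011 + 18×1.008 + 3×15.999 = 222.28 g/mol.

222.28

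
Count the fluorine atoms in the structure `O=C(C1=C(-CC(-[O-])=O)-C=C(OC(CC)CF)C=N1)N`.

The symbol for fluorine appears 1 time in the SMILES.

1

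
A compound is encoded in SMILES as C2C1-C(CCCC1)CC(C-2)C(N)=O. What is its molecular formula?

Heavy atoms from the SMILES: 11 C, 1 N, 1 O.
Implicit hydrogens by atom environment:
  7 × C: 2 H each → 14
  3 × C: 1 H each → 3
  1 × C: no H
  1 × N: 2 H
  1 × O: no H
  Total hydrogens = 19.
Molecular formula: C11H19NO

C11H19NO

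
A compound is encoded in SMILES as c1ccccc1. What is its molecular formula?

C6H6

Heavy atoms from the SMILES: 6 C.
Implicit hydrogens by atom environment:
  6 × C (aromatic): 1 H each → 6
  Total hydrogens = 6.
Molecular formula: C6H6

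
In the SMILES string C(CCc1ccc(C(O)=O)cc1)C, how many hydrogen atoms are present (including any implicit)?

14

Hydrogens are implicit in SMILES; fill each atom to its normal valence:
  4 × C (aromatic): 1 H each → 4
  3 × C: 2 H each → 6
  2 × C (aromatic): no H
  1 × C: 3 H
  1 × C: no H
  1 × O: 1 H
  1 × O: no H
  Total hydrogens = 14.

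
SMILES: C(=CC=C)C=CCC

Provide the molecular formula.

Heavy atoms from the SMILES: 8 C.
Implicit hydrogens by atom environment:
  5 × C: 1 H each → 5
  2 × C: 2 H each → 4
  1 × C: 3 H
  Total hydrogens = 12.
Molecular formula: C8H12

C8H12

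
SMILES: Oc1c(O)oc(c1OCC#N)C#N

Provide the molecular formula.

C7H4N2O4

Heavy atoms from the SMILES: 7 C, 2 N, 4 O.
Implicit hydrogens by atom environment:
  4 × C (aromatic): no H
  2 × C: no H
  2 × N: no H
  2 × O: 1 H each → 2
  1 × C: 2 H
  1 × O (aromatic): no H
  1 × O: no H
  Total hydrogens = 4.
Molecular formula: C7H4N2O4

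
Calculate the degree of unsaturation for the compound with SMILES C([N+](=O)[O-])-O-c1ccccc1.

5

Molecular formula from the SMILES: C7H7NO3.
DoU = (2C + 2 + N − H − X)/2 = (2·7 + 2 + 1 − 7 − 0)/2 = 10/2 = 5.
(Structurally: 1 ring(s) + 4 π bond(s) = 5.)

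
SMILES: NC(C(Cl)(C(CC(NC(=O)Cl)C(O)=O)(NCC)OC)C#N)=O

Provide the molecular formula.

Heavy atoms from the SMILES: 11 C, 2 Cl, 4 N, 5 O.
Implicit hydrogens by atom environment:
  6 × C: no H
  4 × O: no H
  2 × C: 3 H each → 6
  2 × C: 2 H each → 4
  2 × Cl: no H
  2 × N: 1 H each → 2
  1 × C: 1 H
  1 × N: 2 H
  1 × N: no H
  1 × O: 1 H
  Total hydrogens = 16.
Molecular formula: C11H16Cl2N4O5

C11H16Cl2N4O5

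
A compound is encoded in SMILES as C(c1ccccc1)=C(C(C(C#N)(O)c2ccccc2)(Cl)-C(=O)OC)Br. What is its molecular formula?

Heavy atoms from the SMILES: 1 Br, 19 C, 1 Cl, 1 N, 3 O.
Implicit hydrogens by atom environment:
  10 × C (aromatic): 1 H each → 10
  5 × C: no H
  2 × C (aromatic): no H
  2 × O: no H
  1 × Br: no H
  1 × C: 3 H
  1 × C: 1 H
  1 × Cl: no H
  1 × N: no H
  1 × O: 1 H
  Total hydrogens = 15.
Molecular formula: C19H15BrClNO3

C19H15BrClNO3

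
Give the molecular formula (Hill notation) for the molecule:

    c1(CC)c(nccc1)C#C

Heavy atoms from the SMILES: 9 C, 1 N.
Implicit hydrogens by atom environment:
  3 × C (aromatic): 1 H each → 3
  2 × C (aromatic): no H
  1 × C: 3 H
  1 × C: 2 H
  1 × C: 1 H
  1 × C: no H
  1 × N (aromatic): no H
  Total hydrogens = 9.
Molecular formula: C9H9N

C9H9N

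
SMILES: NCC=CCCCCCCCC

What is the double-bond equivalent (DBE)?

1

Molecular formula from the SMILES: C11H23N.
DoU = (2C + 2 + N − H − X)/2 = (2·11 + 2 + 1 − 23 − 0)/2 = 2/2 = 1.
(Structurally: 0 ring(s) + 1 π bond(s) = 1.)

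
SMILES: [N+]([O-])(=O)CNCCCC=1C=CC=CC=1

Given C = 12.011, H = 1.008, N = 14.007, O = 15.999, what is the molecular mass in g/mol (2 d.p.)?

194.23

Molecular formula: C10H14N2O2.
M = 10×12.011 + 14×1.008 + 2×14.007 + 2×15.999 = 194.23 g/mol.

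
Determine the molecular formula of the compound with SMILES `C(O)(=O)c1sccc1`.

Heavy atoms from the SMILES: 5 C, 2 O, 1 S.
Implicit hydrogens by atom environment:
  3 × C (aromatic): 1 H each → 3
  1 × C (aromatic): no H
  1 × C: no H
  1 × O: 1 H
  1 × O: no H
  1 × S (aromatic): no H
  Total hydrogens = 4.
Molecular formula: C5H4O2S

C5H4O2S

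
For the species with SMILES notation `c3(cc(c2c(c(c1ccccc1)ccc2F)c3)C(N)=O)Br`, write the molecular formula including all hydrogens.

Heavy atoms from the SMILES: 1 Br, 17 C, 1 F, 1 N, 1 O.
Implicit hydrogens by atom environment:
  9 × C (aromatic): 1 H each → 9
  7 × C (aromatic): no H
  1 × Br: no H
  1 × C: no H
  1 × F: no H
  1 × N: 2 H
  1 × O: no H
  Total hydrogens = 11.
Molecular formula: C17H11BrFNO

C17H11BrFNO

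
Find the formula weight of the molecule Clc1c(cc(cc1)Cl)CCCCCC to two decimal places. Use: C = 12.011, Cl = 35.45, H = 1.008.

231.16

Molecular formula: C12H16Cl2.
M = 12×12.011 + 2×35.45 + 16×1.008 = 231.16 g/mol.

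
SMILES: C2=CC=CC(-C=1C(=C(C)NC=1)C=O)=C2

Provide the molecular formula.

Heavy atoms from the SMILES: 12 C, 1 N, 1 O.
Implicit hydrogens by atom environment:
  6 × C (aromatic): 1 H each → 6
  4 × C (aromatic): no H
  1 × C: 3 H
  1 × C: 1 H
  1 × N (aromatic): 1 H
  1 × O: no H
  Total hydrogens = 11.
Molecular formula: C12H11NO

C12H11NO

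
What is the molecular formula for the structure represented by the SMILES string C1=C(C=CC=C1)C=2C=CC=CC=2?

C12H10

Heavy atoms from the SMILES: 12 C.
Implicit hydrogens by atom environment:
  10 × C (aromatic): 1 H each → 10
  2 × C (aromatic): no H
  Total hydrogens = 10.
Molecular formula: C12H10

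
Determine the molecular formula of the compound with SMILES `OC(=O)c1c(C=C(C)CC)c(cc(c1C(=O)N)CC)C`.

C16H21NO3

Heavy atoms from the SMILES: 16 C, 1 N, 3 O.
Implicit hydrogens by atom environment:
  5 × C (aromatic): no H
  4 × C: 3 H each → 12
  3 × C: no H
  2 × C: 2 H each → 4
  2 × O: no H
  1 × C (aromatic): 1 H
  1 × C: 1 H
  1 × N: 2 H
  1 × O: 1 H
  Total hydrogens = 21.
Molecular formula: C16H21NO3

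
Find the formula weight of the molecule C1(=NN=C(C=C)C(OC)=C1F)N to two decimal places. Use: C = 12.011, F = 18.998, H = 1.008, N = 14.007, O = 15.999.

169.16

Molecular formula: C7H8FN3O.
M = 7×12.011 + 1×18.998 + 8×1.008 + 3×14.007 + 1×15.999 = 169.16 g/mol.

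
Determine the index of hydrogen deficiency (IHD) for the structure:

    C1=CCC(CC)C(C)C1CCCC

2

Molecular formula from the SMILES: C13H24.
DoU = (2C + 2 + N − H − X)/2 = (2·13 + 2 + 0 − 24 − 0)/2 = 4/2 = 2.
(Structurally: 1 ring(s) + 1 π bond(s) = 2.)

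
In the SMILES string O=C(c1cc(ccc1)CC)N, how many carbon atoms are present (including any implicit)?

9

The symbol for carbon appears 9 times in the SMILES. Lowercase c denotes aromatic carbon and counts toward C.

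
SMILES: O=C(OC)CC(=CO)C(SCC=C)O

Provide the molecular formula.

C9H14O4S

Heavy atoms from the SMILES: 9 C, 4 O, 1 S.
Implicit hydrogens by atom environment:
  3 × C: 2 H each → 6
  3 × C: 1 H each → 3
  2 × C: no H
  2 × O: 1 H each → 2
  2 × O: no H
  1 × C: 3 H
  1 × S: no H
  Total hydrogens = 14.
Molecular formula: C9H14O4S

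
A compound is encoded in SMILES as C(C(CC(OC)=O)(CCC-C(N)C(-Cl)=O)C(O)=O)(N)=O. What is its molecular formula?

Heavy atoms from the SMILES: 11 C, 1 Cl, 2 N, 6 O.
Implicit hydrogens by atom environment:
  5 × C: no H
  5 × O: no H
  4 × C: 2 H each → 8
  2 × N: 2 H each → 4
  1 × C: 3 H
  1 × C: 1 H
  1 × Cl: no H
  1 × O: 1 H
  Total hydrogens = 17.
Molecular formula: C11H17ClN2O6

C11H17ClN2O6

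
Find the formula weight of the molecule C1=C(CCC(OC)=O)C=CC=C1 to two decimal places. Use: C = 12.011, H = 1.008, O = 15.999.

Molecular formula: C10H12O2.
M = 10×12.011 + 12×1.008 + 2×15.999 = 164.20 g/mol.

164.20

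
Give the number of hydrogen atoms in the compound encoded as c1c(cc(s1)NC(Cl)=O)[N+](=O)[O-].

Hydrogens are implicit in SMILES; fill each atom to its normal valence:
  2 × C (aromatic): 1 H each → 2
  2 × C (aromatic): no H
  2 × O: no H
  1 × C: no H
  1 × Cl: no H
  1 × N: 1 H
  1 × N (charge +1): no H
  1 × O (charge -1): no H
  1 × S (aromatic): no H
  Total hydrogens = 3.

3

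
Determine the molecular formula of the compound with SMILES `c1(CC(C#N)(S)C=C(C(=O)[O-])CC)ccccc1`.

C14H14NO2S-

Heavy atoms from the SMILES: 14 C, 1 N, 2 O, 1 S.
Implicit hydrogens by atom environment:
  5 × C (aromatic): 1 H each → 5
  4 × C: no H
  2 × C: 2 H each → 4
  1 × C: 3 H
  1 × C: 1 H
  1 × C (aromatic): no H
  1 × N: no H
  1 × O: no H
  1 × O (charge -1): no H
  1 × S: 1 H
  Total hydrogens = 14.
Net charge -1.
Molecular formula: C14H14NO2S-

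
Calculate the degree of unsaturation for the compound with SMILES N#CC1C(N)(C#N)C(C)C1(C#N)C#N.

Molecular formula from the SMILES: C9H7N5.
DoU = (2C + 2 + N − H − X)/2 = (2·9 + 2 + 5 − 7 − 0)/2 = 18/2 = 9.
(Structurally: 1 ring(s) + 8 π bond(s) = 9.)

9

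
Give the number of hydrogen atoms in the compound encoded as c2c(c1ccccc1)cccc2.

10

Hydrogens are implicit in SMILES; fill each atom to its normal valence:
  10 × C (aromatic): 1 H each → 10
  2 × C (aromatic): no H
  Total hydrogens = 10.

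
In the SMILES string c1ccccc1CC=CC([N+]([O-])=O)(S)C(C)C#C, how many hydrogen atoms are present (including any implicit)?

Hydrogens are implicit in SMILES; fill each atom to its normal valence:
  5 × C (aromatic): 1 H each → 5
  4 × C: 1 H each → 4
  2 × C: no H
  1 × C: 3 H
  1 × C: 2 H
  1 × C (aromatic): no H
  1 × N (charge +1): no H
  1 × O: no H
  1 × O (charge -1): no H
  1 × S: 1 H
  Total hydrogens = 15.

15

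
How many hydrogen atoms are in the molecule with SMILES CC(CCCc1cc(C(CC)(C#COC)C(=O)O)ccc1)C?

26

Hydrogens are implicit in SMILES; fill each atom to its normal valence:
  4 × C: 3 H each → 12
  4 × C: 2 H each → 8
  4 × C (aromatic): 1 H each → 4
  4 × C: no H
  2 × C (aromatic): no H
  2 × O: no H
  1 × C: 1 H
  1 × O: 1 H
  Total hydrogens = 26.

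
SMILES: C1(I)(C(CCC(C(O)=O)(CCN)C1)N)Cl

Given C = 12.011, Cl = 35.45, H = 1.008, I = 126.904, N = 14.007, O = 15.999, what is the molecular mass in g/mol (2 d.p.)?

Molecular formula: C9H16ClIN2O2.
M = 9×12.011 + 1×35.45 + 16×1.008 + 1×126.904 + 2×14.007 + 2×15.999 = 346.59 g/mol.

346.59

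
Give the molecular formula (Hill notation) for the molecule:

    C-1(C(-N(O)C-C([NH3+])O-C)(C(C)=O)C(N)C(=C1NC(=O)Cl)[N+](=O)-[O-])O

C11H19ClN5O7+

Heavy atoms from the SMILES: 11 C, 1 Cl, 5 N, 7 O.
Implicit hydrogens by atom environment:
  5 × C: no H
  4 × O: no H
  3 × C: 1 H each → 3
  2 × C: 3 H each → 6
  2 × O: 1 H each → 2
  1 × C: 2 H
  1 × Cl: no H
  1 × N (charge +1): 3 H
  1 × N: 2 H
  1 × N: 1 H
  1 × N (charge +1): no H
  1 × N: no H
  1 × O (charge -1): no H
  Total hydrogens = 19.
Net charge +1.
Molecular formula: C11H19ClN5O7+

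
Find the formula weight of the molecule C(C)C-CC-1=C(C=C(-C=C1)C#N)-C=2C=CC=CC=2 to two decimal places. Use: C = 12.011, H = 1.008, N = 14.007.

235.33

Molecular formula: C17H17N.
M = 17×12.011 + 17×1.008 + 1×14.007 = 235.33 g/mol.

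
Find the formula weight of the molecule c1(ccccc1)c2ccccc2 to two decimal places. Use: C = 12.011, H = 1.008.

Molecular formula: C12H10.
M = 12×12.011 + 10×1.008 = 154.21 g/mol.

154.21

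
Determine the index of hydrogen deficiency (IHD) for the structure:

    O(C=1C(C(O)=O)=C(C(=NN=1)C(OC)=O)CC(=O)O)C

7

Molecular formula from the SMILES: C10H10N2O7.
DoU = (2C + 2 + N − H − X)/2 = (2·10 + 2 + 2 − 10 − 0)/2 = 14/2 = 7.
(Structurally: 1 ring(s) + 6 π bond(s) = 7.)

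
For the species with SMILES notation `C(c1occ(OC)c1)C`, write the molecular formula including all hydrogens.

C7H10O2

Heavy atoms from the SMILES: 7 C, 2 O.
Implicit hydrogens by atom environment:
  2 × C: 3 H each → 6
  2 × C (aromatic): 1 H each → 2
  2 × C (aromatic): no H
  1 × C: 2 H
  1 × O (aromatic): no H
  1 × O: no H
  Total hydrogens = 10.
Molecular formula: C7H10O2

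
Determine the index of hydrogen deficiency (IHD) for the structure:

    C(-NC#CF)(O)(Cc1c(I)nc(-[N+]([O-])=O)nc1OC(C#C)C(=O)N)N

10

Molecular formula from the SMILES: C12H10FIN6O5.
DoU = (2C + 2 + N − H − X)/2 = (2·12 + 2 + 6 − 10 − 2)/2 = 20/2 = 10.
(Structurally: 1 ring(s) + 9 π bond(s) = 10.)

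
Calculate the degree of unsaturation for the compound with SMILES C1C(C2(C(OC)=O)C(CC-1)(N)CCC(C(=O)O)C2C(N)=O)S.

Molecular formula from the SMILES: C14H22N2O5S.
DoU = (2C + 2 + N − H − X)/2 = (2·14 + 2 + 2 − 22 − 0)/2 = 10/2 = 5.
(Structurally: 2 ring(s) + 3 π bond(s) = 5.)

5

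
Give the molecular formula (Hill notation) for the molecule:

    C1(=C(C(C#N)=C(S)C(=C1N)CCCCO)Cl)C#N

Heavy atoms from the SMILES: 12 C, 1 Cl, 3 N, 1 O, 1 S.
Implicit hydrogens by atom environment:
  6 × C (aromatic): no H
  4 × C: 2 H each → 8
  2 × C: no H
  2 × N: no H
  1 × Cl: no H
  1 × N: 2 H
  1 × O: 1 H
  1 × S: 1 H
  Total hydrogens = 12.
Molecular formula: C12H12ClN3OS

C12H12ClN3OS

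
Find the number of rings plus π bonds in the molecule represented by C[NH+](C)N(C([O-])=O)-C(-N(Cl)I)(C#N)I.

3

Molecular formula from the SMILES: C5H7ClI2N4O2.
DoU = (2C + 2 + N − H − X)/2 = (2·5 + 2 + 4 − 7 − 3)/2 = 6/2 = 3.
(Structurally: 0 ring(s) + 3 π bond(s) = 3.)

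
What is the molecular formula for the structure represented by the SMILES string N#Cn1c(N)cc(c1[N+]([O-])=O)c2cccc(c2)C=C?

C13H10N4O2

Heavy atoms from the SMILES: 13 C, 4 N, 2 O.
Implicit hydrogens by atom environment:
  5 × C (aromatic): 1 H each → 5
  5 × C (aromatic): no H
  1 × C: 2 H
  1 × C: 1 H
  1 × C: no H
  1 × N: 2 H
  1 × N (aromatic): no H
  1 × N (charge +1): no H
  1 × N: no H
  1 × O: no H
  1 × O (charge -1): no H
  Total hydrogens = 10.
Molecular formula: C13H10N4O2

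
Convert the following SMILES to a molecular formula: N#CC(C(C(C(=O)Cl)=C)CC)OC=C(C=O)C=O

C12H12ClNO4

Heavy atoms from the SMILES: 12 C, 1 Cl, 1 N, 4 O.
Implicit hydrogens by atom environment:
  5 × C: 1 H each → 5
  4 × C: no H
  4 × O: no H
  2 × C: 2 H each → 4
  1 × C: 3 H
  1 × Cl: no H
  1 × N: no H
  Total hydrogens = 12.
Molecular formula: C12H12ClNO4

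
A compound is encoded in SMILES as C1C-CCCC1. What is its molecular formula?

C6H12

Heavy atoms from the SMILES: 6 C.
Implicit hydrogens by atom environment:
  6 × C: 2 H each → 12
  Total hydrogens = 12.
Molecular formula: C6H12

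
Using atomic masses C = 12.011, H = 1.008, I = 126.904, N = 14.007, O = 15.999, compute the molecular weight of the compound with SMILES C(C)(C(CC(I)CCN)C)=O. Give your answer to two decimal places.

269.13

Molecular formula: C8H16INO.
M = 8×12.011 + 16×1.008 + 1×126.904 + 1×14.007 + 1×15.999 = 269.13 g/mol.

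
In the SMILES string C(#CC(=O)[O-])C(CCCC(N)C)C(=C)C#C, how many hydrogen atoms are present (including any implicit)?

Hydrogens are implicit in SMILES; fill each atom to its normal valence:
  5 × C: no H
  4 × C: 2 H each → 8
  3 × C: 1 H each → 3
  1 × C: 3 H
  1 × N: 2 H
  1 × O: no H
  1 × O (charge -1): no H
  Total hydrogens = 16.

16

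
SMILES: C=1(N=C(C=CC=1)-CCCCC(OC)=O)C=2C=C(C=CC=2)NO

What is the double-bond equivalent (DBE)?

Molecular formula from the SMILES: C17H20N2O3.
DoU = (2C + 2 + N − H − X)/2 = (2·17 + 2 + 2 − 20 − 0)/2 = 18/2 = 9.
(Structurally: 2 ring(s) + 7 π bond(s) = 9.)

9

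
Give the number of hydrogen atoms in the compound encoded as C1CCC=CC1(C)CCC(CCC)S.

24

Hydrogens are implicit in SMILES; fill each atom to its normal valence:
  7 × C: 2 H each → 14
  3 × C: 1 H each → 3
  2 × C: 3 H each → 6
  1 × C: no H
  1 × S: 1 H
  Total hydrogens = 24.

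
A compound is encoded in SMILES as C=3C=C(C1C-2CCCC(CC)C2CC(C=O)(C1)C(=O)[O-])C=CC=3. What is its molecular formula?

Heavy atoms from the SMILES: 20 C, 3 O.
Implicit hydrogens by atom environment:
  6 × C: 2 H each → 12
  5 × C: 1 H each → 5
  5 × C (aromatic): 1 H each → 5
  2 × C: no H
  2 × O: no H
  1 × C: 3 H
  1 × C (aromatic): no H
  1 × O (charge -1): no H
  Total hydrogens = 25.
Net charge -1.
Molecular formula: C20H25O3-

C20H25O3-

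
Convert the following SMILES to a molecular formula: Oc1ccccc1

Heavy atoms from the SMILES: 6 C, 1 O.
Implicit hydrogens by atom environment:
  5 × C (aromatic): 1 H each → 5
  1 × C (aromatic): no H
  1 × O: 1 H
  Total hydrogens = 6.
Molecular formula: C6H6O

C6H6O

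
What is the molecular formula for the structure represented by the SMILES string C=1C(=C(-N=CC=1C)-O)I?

Heavy atoms from the SMILES: 6 C, 1 I, 1 N, 1 O.
Implicit hydrogens by atom environment:
  3 × C (aromatic): no H
  2 × C (aromatic): 1 H each → 2
  1 × C: 3 H
  1 × I: no H
  1 × N (aromatic): no H
  1 × O: 1 H
  Total hydrogens = 6.
Molecular formula: C6H6INO

C6H6INO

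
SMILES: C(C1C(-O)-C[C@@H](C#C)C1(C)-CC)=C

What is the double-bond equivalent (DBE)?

Molecular formula from the SMILES: C12H18O.
DoU = (2C + 2 + N − H − X)/2 = (2·12 + 2 + 0 − 18 − 0)/2 = 8/2 = 4.
(Structurally: 1 ring(s) + 3 π bond(s) = 4.)

4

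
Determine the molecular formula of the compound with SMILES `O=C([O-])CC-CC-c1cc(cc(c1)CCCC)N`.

C15H22NO2-

Heavy atoms from the SMILES: 15 C, 1 N, 2 O.
Implicit hydrogens by atom environment:
  7 × C: 2 H each → 14
  3 × C (aromatic): 1 H each → 3
  3 × C (aromatic): no H
  1 × C: 3 H
  1 × C: no H
  1 × N: 2 H
  1 × O: no H
  1 × O (charge -1): no H
  Total hydrogens = 22.
Net charge -1.
Molecular formula: C15H22NO2-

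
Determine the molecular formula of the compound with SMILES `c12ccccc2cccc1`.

Heavy atoms from the SMILES: 10 C.
Implicit hydrogens by atom environment:
  8 × C (aromatic): 1 H each → 8
  2 × C (aromatic): no H
  Total hydrogens = 8.
Molecular formula: C10H8

C10H8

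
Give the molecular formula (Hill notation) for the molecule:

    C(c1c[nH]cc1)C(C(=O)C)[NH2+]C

Heavy atoms from the SMILES: 9 C, 2 N, 1 O.
Implicit hydrogens by atom environment:
  3 × C (aromatic): 1 H each → 3
  2 × C: 3 H each → 6
  1 × C: 2 H
  1 × C: 1 H
  1 × C (aromatic): no H
  1 × C: no H
  1 × N (charge +1): 2 H
  1 × N (aromatic): 1 H
  1 × O: no H
  Total hydrogens = 15.
Net charge +1.
Molecular formula: C9H15N2O+

C9H15N2O+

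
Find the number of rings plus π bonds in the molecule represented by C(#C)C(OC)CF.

2

Molecular formula from the SMILES: C5H7FO.
DoU = (2C + 2 + N − H − X)/2 = (2·5 + 2 + 0 − 7 − 1)/2 = 4/2 = 2.
(Structurally: 0 ring(s) + 2 π bond(s) = 2.)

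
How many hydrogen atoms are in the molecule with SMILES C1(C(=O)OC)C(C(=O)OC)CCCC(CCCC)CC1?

Hydrogens are implicit in SMILES; fill each atom to its normal valence:
  8 × C: 2 H each → 16
  4 × O: no H
  3 × C: 3 H each → 9
  3 × C: 1 H each → 3
  2 × C: no H
  Total hydrogens = 28.

28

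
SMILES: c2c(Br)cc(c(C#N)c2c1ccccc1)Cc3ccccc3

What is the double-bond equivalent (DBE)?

14

Molecular formula from the SMILES: C20H14BrN.
DoU = (2C + 2 + N − H − X)/2 = (2·20 + 2 + 1 − 14 − 1)/2 = 28/2 = 14.
(Structurally: 3 ring(s) + 11 π bond(s) = 14.)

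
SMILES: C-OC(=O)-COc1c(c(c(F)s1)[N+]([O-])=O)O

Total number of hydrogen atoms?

Hydrogens are implicit in SMILES; fill each atom to its normal valence:
  4 × C (aromatic): no H
  4 × O: no H
  1 × C: 3 H
  1 × C: 2 H
  1 × C: no H
  1 × F: no H
  1 × N (charge +1): no H
  1 × O: 1 H
  1 × O (charge -1): no H
  1 × S (aromatic): no H
  Total hydrogens = 6.

6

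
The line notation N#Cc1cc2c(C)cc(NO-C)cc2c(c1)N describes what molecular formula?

Heavy atoms from the SMILES: 13 C, 3 N, 1 O.
Implicit hydrogens by atom environment:
  6 × C (aromatic): no H
  4 × C (aromatic): 1 H each → 4
  2 × C: 3 H each → 6
  1 × C: no H
  1 × N: 2 H
  1 × N: 1 H
  1 × N: no H
  1 × O: no H
  Total hydrogens = 13.
Molecular formula: C13H13N3O

C13H13N3O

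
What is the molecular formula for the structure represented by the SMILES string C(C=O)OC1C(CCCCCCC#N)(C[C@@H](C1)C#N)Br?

C15H21BrN2O2

Heavy atoms from the SMILES: 1 Br, 15 C, 2 N, 2 O.
Implicit hydrogens by atom environment:
  9 × C: 2 H each → 18
  3 × C: 1 H each → 3
  3 × C: no H
  2 × N: no H
  2 × O: no H
  1 × Br: no H
  Total hydrogens = 21.
Molecular formula: C15H21BrN2O2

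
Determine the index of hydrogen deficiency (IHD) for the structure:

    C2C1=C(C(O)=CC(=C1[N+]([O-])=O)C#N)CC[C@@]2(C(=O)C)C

Molecular formula from the SMILES: C14H14N2O4.
DoU = (2C + 2 + N − H − X)/2 = (2·14 + 2 + 2 − 14 − 0)/2 = 18/2 = 9.
(Structurally: 2 ring(s) + 7 π bond(s) = 9.)

9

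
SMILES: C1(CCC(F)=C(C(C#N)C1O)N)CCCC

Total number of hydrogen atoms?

Hydrogens are implicit in SMILES; fill each atom to its normal valence:
  5 × C: 2 H each → 10
  3 × C: 1 H each → 3
  3 × C: no H
  1 × C: 3 H
  1 × F: no H
  1 × N: 2 H
  1 × N: no H
  1 × O: 1 H
  Total hydrogens = 19.

19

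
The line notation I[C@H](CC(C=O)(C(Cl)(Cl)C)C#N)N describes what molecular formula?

Heavy atoms from the SMILES: 7 C, 2 Cl, 1 I, 2 N, 1 O.
Implicit hydrogens by atom environment:
  3 × C: no H
  2 × C: 1 H each → 2
  2 × Cl: no H
  1 × C: 3 H
  1 × C: 2 H
  1 × I: no H
  1 × N: 2 H
  1 × N: no H
  1 × O: no H
  Total hydrogens = 9.
Molecular formula: C7H9Cl2IN2O

C7H9Cl2IN2O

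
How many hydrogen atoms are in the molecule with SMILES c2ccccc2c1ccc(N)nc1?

10

Hydrogens are implicit in SMILES; fill each atom to its normal valence:
  8 × C (aromatic): 1 H each → 8
  3 × C (aromatic): no H
  1 × N: 2 H
  1 × N (aromatic): no H
  Total hydrogens = 10.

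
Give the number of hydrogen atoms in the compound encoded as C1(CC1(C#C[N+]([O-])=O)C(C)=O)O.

7

Hydrogens are implicit in SMILES; fill each atom to its normal valence:
  4 × C: no H
  2 × O: no H
  1 × C: 3 H
  1 × C: 2 H
  1 × C: 1 H
  1 × N (charge +1): no H
  1 × O: 1 H
  1 × O (charge -1): no H
  Total hydrogens = 7.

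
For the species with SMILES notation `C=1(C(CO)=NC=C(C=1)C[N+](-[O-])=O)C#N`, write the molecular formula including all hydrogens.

Heavy atoms from the SMILES: 8 C, 3 N, 3 O.
Implicit hydrogens by atom environment:
  3 × C (aromatic): no H
  2 × C: 2 H each → 4
  2 × C (aromatic): 1 H each → 2
  1 × C: no H
  1 × N (aromatic): no H
  1 × N (charge +1): no H
  1 × N: no H
  1 × O: 1 H
  1 × O: no H
  1 × O (charge -1): no H
  Total hydrogens = 7.
Molecular formula: C8H7N3O3

C8H7N3O3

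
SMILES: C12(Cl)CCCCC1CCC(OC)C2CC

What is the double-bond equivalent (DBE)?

Molecular formula from the SMILES: C13H23ClO.
DoU = (2C + 2 + N − H − X)/2 = (2·13 + 2 + 0 − 23 − 1)/2 = 4/2 = 2.
(Structurally: 2 ring(s) + 0 π bond(s) = 2.)

2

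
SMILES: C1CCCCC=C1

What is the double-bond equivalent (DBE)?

Molecular formula from the SMILES: C7H12.
DoU = (2C + 2 + N − H − X)/2 = (2·7 + 2 + 0 − 12 − 0)/2 = 4/2 = 2.
(Structurally: 1 ring(s) + 1 π bond(s) = 2.)

2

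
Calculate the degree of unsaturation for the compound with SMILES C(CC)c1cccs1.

Molecular formula from the SMILES: C7H10S.
DoU = (2C + 2 + N − H − X)/2 = (2·7 + 2 + 0 − 10 − 0)/2 = 6/2 = 3.
(Structurally: 1 ring(s) + 2 π bond(s) = 3.)

3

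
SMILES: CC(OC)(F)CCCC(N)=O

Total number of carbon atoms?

The symbol for carbon appears 7 times in the SMILES.

7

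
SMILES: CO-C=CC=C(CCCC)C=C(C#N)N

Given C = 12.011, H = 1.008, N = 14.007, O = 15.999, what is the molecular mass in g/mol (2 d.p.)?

206.29

Molecular formula: C12H18N2O.
M = 12×12.011 + 18×1.008 + 2×14.007 + 1×15.999 = 206.29 g/mol.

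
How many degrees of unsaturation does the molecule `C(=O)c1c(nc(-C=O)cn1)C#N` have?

8

Molecular formula from the SMILES: C7H3N3O2.
DoU = (2C + 2 + N − H − X)/2 = (2·7 + 2 + 3 − 3 − 0)/2 = 16/2 = 8.
(Structurally: 1 ring(s) + 7 π bond(s) = 8.)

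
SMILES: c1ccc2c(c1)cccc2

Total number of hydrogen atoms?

8

Hydrogens are implicit in SMILES; fill each atom to its normal valence:
  8 × C (aromatic): 1 H each → 8
  2 × C (aromatic): no H
  Total hydrogens = 8.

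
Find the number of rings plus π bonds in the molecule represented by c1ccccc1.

Molecular formula from the SMILES: C6H6.
DoU = (2C + 2 + N − H − X)/2 = (2·6 + 2 + 0 − 6 − 0)/2 = 8/2 = 4.
(Structurally: 1 ring(s) + 3 π bond(s) = 4.)

4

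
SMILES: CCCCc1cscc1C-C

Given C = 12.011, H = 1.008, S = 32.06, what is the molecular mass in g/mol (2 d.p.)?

Molecular formula: C10H16S.
M = 10×12.011 + 16×1.008 + 1×32.06 = 168.30 g/mol.

168.30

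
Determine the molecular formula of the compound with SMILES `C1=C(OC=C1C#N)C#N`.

Heavy atoms from the SMILES: 6 C, 2 N, 1 O.
Implicit hydrogens by atom environment:
  2 × C (aromatic): 1 H each → 2
  2 × C (aromatic): no H
  2 × C: no H
  2 × N: no H
  1 × O (aromatic): no H
  Total hydrogens = 2.
Molecular formula: C6H2N2O

C6H2N2O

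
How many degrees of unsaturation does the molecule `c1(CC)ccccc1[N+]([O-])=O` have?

5

Molecular formula from the SMILES: C8H9NO2.
DoU = (2C + 2 + N − H − X)/2 = (2·8 + 2 + 1 − 9 − 0)/2 = 10/2 = 5.
(Structurally: 1 ring(s) + 4 π bond(s) = 5.)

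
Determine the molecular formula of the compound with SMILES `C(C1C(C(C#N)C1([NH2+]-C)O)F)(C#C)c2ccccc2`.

Heavy atoms from the SMILES: 15 C, 1 F, 2 N, 1 O.
Implicit hydrogens by atom environment:
  5 × C: 1 H each → 5
  5 × C (aromatic): 1 H each → 5
  3 × C: no H
  1 × C: 3 H
  1 × C (aromatic): no H
  1 × F: no H
  1 × N (charge +1): 2 H
  1 × N: no H
  1 × O: 1 H
  Total hydrogens = 16.
Net charge +1.
Molecular formula: C15H16FN2O+

C15H16FN2O+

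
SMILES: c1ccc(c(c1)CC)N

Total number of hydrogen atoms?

Hydrogens are implicit in SMILES; fill each atom to its normal valence:
  4 × C (aromatic): 1 H each → 4
  2 × C (aromatic): no H
  1 × C: 3 H
  1 × C: 2 H
  1 × N: 2 H
  Total hydrogens = 11.

11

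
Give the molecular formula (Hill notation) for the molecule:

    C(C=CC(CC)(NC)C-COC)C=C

Heavy atoms from the SMILES: 12 C, 1 N, 1 O.
Implicit hydrogens by atom environment:
  5 × C: 2 H each → 10
  3 × C: 3 H each → 9
  3 × C: 1 H each → 3
  1 × C: no H
  1 × N: 1 H
  1 × O: no H
  Total hydrogens = 23.
Molecular formula: C12H23NO

C12H23NO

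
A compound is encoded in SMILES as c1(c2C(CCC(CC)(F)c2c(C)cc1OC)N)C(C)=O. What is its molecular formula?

Heavy atoms from the SMILES: 16 C, 1 F, 1 N, 2 O.
Implicit hydrogens by atom environment:
  5 × C (aromatic): no H
  4 × C: 3 H each → 12
  3 × C: 2 H each → 6
  2 × C: no H
  2 × O: no H
  1 × C (aromatic): 1 H
  1 × C: 1 H
  1 × F: no H
  1 × N: 2 H
  Total hydrogens = 22.
Molecular formula: C16H22FNO2

C16H22FNO2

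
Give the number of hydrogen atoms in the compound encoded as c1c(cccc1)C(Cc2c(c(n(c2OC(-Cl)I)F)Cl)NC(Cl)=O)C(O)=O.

11

Hydrogens are implicit in SMILES; fill each atom to its normal valence:
  5 × C (aromatic): 1 H each → 5
  5 × C (aromatic): no H
  3 × Cl: no H
  3 × O: no H
  2 × C: 1 H each → 2
  2 × C: no H
  1 × C: 2 H
  1 × F: no H
  1 × I: no H
  1 × N: 1 H
  1 × N (aromatic): no H
  1 × O: 1 H
  Total hydrogens = 11.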